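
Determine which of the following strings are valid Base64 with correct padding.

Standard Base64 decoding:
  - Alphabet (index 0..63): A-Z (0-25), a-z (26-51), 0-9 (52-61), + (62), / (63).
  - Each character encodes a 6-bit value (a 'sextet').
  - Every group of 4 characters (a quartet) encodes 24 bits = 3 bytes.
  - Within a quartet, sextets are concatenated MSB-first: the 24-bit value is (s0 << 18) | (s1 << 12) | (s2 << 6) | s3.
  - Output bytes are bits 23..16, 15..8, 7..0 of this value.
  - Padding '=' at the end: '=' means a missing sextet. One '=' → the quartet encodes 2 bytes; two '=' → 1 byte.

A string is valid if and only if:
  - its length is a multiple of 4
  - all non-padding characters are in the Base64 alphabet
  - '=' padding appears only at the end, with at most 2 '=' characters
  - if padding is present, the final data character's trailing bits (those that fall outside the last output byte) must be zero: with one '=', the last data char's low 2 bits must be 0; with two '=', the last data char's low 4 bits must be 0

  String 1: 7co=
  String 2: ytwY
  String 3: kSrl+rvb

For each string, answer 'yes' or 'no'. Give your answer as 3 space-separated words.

Answer: yes yes yes

Derivation:
String 1: '7co=' → valid
String 2: 'ytwY' → valid
String 3: 'kSrl+rvb' → valid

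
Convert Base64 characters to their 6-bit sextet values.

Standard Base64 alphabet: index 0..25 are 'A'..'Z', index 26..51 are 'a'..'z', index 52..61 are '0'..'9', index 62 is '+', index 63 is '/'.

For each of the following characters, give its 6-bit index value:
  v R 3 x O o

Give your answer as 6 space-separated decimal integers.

Answer: 47 17 55 49 14 40

Derivation:
'v': a..z range, 26 + ord('v') − ord('a') = 47
'R': A..Z range, ord('R') − ord('A') = 17
'3': 0..9 range, 52 + ord('3') − ord('0') = 55
'x': a..z range, 26 + ord('x') − ord('a') = 49
'O': A..Z range, ord('O') − ord('A') = 14
'o': a..z range, 26 + ord('o') − ord('a') = 40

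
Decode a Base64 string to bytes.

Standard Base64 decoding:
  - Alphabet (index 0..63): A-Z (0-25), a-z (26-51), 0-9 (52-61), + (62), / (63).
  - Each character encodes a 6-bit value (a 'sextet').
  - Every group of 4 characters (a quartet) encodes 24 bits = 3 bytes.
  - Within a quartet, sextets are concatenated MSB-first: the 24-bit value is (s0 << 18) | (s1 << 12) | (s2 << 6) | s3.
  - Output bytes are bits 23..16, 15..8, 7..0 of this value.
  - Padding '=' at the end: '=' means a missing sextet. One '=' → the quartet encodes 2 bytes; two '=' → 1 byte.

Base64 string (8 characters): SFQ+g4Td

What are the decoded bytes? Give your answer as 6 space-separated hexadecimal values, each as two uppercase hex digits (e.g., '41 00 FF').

Answer: 48 54 3E 83 84 DD

Derivation:
After char 0 ('S'=18): chars_in_quartet=1 acc=0x12 bytes_emitted=0
After char 1 ('F'=5): chars_in_quartet=2 acc=0x485 bytes_emitted=0
After char 2 ('Q'=16): chars_in_quartet=3 acc=0x12150 bytes_emitted=0
After char 3 ('+'=62): chars_in_quartet=4 acc=0x48543E -> emit 48 54 3E, reset; bytes_emitted=3
After char 4 ('g'=32): chars_in_quartet=1 acc=0x20 bytes_emitted=3
After char 5 ('4'=56): chars_in_quartet=2 acc=0x838 bytes_emitted=3
After char 6 ('T'=19): chars_in_quartet=3 acc=0x20E13 bytes_emitted=3
After char 7 ('d'=29): chars_in_quartet=4 acc=0x8384DD -> emit 83 84 DD, reset; bytes_emitted=6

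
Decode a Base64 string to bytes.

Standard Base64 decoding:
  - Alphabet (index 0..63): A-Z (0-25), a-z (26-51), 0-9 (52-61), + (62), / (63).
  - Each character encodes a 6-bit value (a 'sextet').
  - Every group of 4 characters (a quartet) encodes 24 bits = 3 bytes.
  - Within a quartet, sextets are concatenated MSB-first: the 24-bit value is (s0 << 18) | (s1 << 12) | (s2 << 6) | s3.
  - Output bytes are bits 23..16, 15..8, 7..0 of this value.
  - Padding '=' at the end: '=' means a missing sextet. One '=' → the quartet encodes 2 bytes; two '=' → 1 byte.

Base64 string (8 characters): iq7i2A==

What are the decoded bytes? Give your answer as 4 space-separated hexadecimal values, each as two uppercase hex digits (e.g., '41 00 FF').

After char 0 ('i'=34): chars_in_quartet=1 acc=0x22 bytes_emitted=0
After char 1 ('q'=42): chars_in_quartet=2 acc=0x8AA bytes_emitted=0
After char 2 ('7'=59): chars_in_quartet=3 acc=0x22ABB bytes_emitted=0
After char 3 ('i'=34): chars_in_quartet=4 acc=0x8AAEE2 -> emit 8A AE E2, reset; bytes_emitted=3
After char 4 ('2'=54): chars_in_quartet=1 acc=0x36 bytes_emitted=3
After char 5 ('A'=0): chars_in_quartet=2 acc=0xD80 bytes_emitted=3
Padding '==': partial quartet acc=0xD80 -> emit D8; bytes_emitted=4

Answer: 8A AE E2 D8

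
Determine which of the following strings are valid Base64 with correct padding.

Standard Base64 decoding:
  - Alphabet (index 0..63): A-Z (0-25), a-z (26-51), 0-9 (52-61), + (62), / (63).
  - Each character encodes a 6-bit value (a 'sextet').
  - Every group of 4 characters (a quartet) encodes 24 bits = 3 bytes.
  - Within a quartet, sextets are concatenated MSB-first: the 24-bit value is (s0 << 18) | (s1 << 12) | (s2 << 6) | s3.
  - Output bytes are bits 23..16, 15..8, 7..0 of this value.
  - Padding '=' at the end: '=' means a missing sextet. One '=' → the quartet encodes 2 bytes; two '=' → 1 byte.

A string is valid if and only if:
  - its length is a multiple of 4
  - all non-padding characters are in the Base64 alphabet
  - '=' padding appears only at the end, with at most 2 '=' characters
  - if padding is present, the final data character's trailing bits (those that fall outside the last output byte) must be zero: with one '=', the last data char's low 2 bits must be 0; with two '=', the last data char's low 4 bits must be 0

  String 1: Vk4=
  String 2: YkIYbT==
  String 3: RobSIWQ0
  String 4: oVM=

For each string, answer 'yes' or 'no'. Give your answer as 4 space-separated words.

Answer: yes no yes yes

Derivation:
String 1: 'Vk4=' → valid
String 2: 'YkIYbT==' → invalid (bad trailing bits)
String 3: 'RobSIWQ0' → valid
String 4: 'oVM=' → valid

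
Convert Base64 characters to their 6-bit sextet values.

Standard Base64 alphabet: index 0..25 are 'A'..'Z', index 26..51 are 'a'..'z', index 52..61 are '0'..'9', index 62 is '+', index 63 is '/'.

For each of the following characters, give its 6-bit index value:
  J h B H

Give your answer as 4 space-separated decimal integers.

'J': A..Z range, ord('J') − ord('A') = 9
'h': a..z range, 26 + ord('h') − ord('a') = 33
'B': A..Z range, ord('B') − ord('A') = 1
'H': A..Z range, ord('H') − ord('A') = 7

Answer: 9 33 1 7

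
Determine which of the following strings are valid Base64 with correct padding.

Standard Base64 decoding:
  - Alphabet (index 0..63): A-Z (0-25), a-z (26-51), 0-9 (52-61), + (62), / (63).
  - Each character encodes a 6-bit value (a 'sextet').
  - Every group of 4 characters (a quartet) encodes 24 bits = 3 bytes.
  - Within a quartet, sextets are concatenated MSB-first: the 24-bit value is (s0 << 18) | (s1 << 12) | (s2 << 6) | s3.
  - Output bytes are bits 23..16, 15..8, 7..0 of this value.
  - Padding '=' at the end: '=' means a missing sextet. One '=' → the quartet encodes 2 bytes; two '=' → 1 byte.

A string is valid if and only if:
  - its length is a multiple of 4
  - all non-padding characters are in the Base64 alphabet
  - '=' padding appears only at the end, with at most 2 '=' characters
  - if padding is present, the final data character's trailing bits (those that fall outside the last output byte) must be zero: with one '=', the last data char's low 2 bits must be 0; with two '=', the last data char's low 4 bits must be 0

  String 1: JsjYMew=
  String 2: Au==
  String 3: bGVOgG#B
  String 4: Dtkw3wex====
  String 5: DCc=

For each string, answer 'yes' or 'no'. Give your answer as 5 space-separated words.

Answer: yes no no no yes

Derivation:
String 1: 'JsjYMew=' → valid
String 2: 'Au==' → invalid (bad trailing bits)
String 3: 'bGVOgG#B' → invalid (bad char(s): ['#'])
String 4: 'Dtkw3wex====' → invalid (4 pad chars (max 2))
String 5: 'DCc=' → valid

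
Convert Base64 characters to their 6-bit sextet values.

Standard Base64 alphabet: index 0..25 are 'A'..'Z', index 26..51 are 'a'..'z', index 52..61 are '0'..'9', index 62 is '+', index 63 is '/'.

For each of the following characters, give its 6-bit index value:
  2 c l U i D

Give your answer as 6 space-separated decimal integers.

'2': 0..9 range, 52 + ord('2') − ord('0') = 54
'c': a..z range, 26 + ord('c') − ord('a') = 28
'l': a..z range, 26 + ord('l') − ord('a') = 37
'U': A..Z range, ord('U') − ord('A') = 20
'i': a..z range, 26 + ord('i') − ord('a') = 34
'D': A..Z range, ord('D') − ord('A') = 3

Answer: 54 28 37 20 34 3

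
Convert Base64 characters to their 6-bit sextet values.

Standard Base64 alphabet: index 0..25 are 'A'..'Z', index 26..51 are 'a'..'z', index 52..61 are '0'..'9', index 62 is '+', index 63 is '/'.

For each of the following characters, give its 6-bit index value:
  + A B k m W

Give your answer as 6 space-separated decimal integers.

Answer: 62 0 1 36 38 22

Derivation:
'+': index 62
'A': A..Z range, ord('A') − ord('A') = 0
'B': A..Z range, ord('B') − ord('A') = 1
'k': a..z range, 26 + ord('k') − ord('a') = 36
'm': a..z range, 26 + ord('m') − ord('a') = 38
'W': A..Z range, ord('W') − ord('A') = 22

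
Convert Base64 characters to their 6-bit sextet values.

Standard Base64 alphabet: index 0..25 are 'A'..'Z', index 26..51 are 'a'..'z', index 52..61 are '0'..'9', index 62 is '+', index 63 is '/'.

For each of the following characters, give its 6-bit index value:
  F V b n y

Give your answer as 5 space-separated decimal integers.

'F': A..Z range, ord('F') − ord('A') = 5
'V': A..Z range, ord('V') − ord('A') = 21
'b': a..z range, 26 + ord('b') − ord('a') = 27
'n': a..z range, 26 + ord('n') − ord('a') = 39
'y': a..z range, 26 + ord('y') − ord('a') = 50

Answer: 5 21 27 39 50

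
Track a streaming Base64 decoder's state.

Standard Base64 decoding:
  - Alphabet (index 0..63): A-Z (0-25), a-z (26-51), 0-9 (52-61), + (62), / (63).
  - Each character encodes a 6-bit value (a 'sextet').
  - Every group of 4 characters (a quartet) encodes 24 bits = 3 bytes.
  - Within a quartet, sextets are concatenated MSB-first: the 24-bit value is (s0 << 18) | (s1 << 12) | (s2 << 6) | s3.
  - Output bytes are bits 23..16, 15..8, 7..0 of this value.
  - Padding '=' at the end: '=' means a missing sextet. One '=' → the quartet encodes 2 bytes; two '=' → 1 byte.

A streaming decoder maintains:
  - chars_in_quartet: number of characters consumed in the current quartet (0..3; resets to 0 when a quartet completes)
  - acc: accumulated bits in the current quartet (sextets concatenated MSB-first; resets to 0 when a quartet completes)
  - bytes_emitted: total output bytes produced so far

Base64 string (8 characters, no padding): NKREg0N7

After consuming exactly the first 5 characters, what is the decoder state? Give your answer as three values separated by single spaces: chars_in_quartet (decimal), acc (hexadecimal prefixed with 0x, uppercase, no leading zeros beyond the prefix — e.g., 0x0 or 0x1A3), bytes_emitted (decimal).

After char 0 ('N'=13): chars_in_quartet=1 acc=0xD bytes_emitted=0
After char 1 ('K'=10): chars_in_quartet=2 acc=0x34A bytes_emitted=0
After char 2 ('R'=17): chars_in_quartet=3 acc=0xD291 bytes_emitted=0
After char 3 ('E'=4): chars_in_quartet=4 acc=0x34A444 -> emit 34 A4 44, reset; bytes_emitted=3
After char 4 ('g'=32): chars_in_quartet=1 acc=0x20 bytes_emitted=3

Answer: 1 0x20 3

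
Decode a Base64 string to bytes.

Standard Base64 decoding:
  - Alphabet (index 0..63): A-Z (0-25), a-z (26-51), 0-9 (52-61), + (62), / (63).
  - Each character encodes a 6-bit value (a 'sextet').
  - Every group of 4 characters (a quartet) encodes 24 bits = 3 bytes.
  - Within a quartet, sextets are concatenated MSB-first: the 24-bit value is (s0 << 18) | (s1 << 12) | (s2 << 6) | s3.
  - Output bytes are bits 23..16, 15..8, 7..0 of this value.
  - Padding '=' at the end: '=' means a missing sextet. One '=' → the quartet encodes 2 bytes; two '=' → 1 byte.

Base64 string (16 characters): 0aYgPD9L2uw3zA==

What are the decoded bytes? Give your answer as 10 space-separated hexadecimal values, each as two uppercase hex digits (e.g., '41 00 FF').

Answer: D1 A6 20 3C 3F 4B DA EC 37 CC

Derivation:
After char 0 ('0'=52): chars_in_quartet=1 acc=0x34 bytes_emitted=0
After char 1 ('a'=26): chars_in_quartet=2 acc=0xD1A bytes_emitted=0
After char 2 ('Y'=24): chars_in_quartet=3 acc=0x34698 bytes_emitted=0
After char 3 ('g'=32): chars_in_quartet=4 acc=0xD1A620 -> emit D1 A6 20, reset; bytes_emitted=3
After char 4 ('P'=15): chars_in_quartet=1 acc=0xF bytes_emitted=3
After char 5 ('D'=3): chars_in_quartet=2 acc=0x3C3 bytes_emitted=3
After char 6 ('9'=61): chars_in_quartet=3 acc=0xF0FD bytes_emitted=3
After char 7 ('L'=11): chars_in_quartet=4 acc=0x3C3F4B -> emit 3C 3F 4B, reset; bytes_emitted=6
After char 8 ('2'=54): chars_in_quartet=1 acc=0x36 bytes_emitted=6
After char 9 ('u'=46): chars_in_quartet=2 acc=0xDAE bytes_emitted=6
After char 10 ('w'=48): chars_in_quartet=3 acc=0x36BB0 bytes_emitted=6
After char 11 ('3'=55): chars_in_quartet=4 acc=0xDAEC37 -> emit DA EC 37, reset; bytes_emitted=9
After char 12 ('z'=51): chars_in_quartet=1 acc=0x33 bytes_emitted=9
After char 13 ('A'=0): chars_in_quartet=2 acc=0xCC0 bytes_emitted=9
Padding '==': partial quartet acc=0xCC0 -> emit CC; bytes_emitted=10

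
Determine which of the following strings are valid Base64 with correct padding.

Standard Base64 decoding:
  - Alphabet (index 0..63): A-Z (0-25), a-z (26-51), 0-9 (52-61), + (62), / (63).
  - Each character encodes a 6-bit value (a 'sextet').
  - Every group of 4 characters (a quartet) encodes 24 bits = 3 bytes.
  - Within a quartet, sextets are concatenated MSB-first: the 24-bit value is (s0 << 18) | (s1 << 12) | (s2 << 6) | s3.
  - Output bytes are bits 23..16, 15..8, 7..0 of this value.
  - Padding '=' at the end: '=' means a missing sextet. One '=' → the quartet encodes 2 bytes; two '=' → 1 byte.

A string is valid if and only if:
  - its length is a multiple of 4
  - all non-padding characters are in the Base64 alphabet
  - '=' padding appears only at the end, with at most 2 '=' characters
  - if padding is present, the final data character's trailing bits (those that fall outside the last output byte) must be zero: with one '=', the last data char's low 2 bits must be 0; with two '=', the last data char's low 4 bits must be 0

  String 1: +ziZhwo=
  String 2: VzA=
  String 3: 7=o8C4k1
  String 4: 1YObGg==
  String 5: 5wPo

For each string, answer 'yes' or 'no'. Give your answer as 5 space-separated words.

String 1: '+ziZhwo=' → valid
String 2: 'VzA=' → valid
String 3: '7=o8C4k1' → invalid (bad char(s): ['=']; '=' in middle)
String 4: '1YObGg==' → valid
String 5: '5wPo' → valid

Answer: yes yes no yes yes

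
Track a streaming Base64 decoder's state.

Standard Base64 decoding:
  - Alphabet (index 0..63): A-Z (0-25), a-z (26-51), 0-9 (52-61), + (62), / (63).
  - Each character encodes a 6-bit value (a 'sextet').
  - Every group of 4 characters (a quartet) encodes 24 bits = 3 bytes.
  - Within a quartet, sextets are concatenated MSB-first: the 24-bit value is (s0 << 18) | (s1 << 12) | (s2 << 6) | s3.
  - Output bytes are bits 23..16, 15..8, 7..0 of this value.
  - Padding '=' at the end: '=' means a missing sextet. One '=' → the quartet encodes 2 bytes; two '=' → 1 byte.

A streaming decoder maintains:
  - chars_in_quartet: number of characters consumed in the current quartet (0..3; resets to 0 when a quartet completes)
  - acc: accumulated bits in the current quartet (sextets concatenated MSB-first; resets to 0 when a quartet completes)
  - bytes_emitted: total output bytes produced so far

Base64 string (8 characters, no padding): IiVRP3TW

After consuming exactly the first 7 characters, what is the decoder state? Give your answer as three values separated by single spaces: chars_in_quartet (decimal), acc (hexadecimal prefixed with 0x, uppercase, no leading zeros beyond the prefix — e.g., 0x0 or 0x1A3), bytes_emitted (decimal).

After char 0 ('I'=8): chars_in_quartet=1 acc=0x8 bytes_emitted=0
After char 1 ('i'=34): chars_in_quartet=2 acc=0x222 bytes_emitted=0
After char 2 ('V'=21): chars_in_quartet=3 acc=0x8895 bytes_emitted=0
After char 3 ('R'=17): chars_in_quartet=4 acc=0x222551 -> emit 22 25 51, reset; bytes_emitted=3
After char 4 ('P'=15): chars_in_quartet=1 acc=0xF bytes_emitted=3
After char 5 ('3'=55): chars_in_quartet=2 acc=0x3F7 bytes_emitted=3
After char 6 ('T'=19): chars_in_quartet=3 acc=0xFDD3 bytes_emitted=3

Answer: 3 0xFDD3 3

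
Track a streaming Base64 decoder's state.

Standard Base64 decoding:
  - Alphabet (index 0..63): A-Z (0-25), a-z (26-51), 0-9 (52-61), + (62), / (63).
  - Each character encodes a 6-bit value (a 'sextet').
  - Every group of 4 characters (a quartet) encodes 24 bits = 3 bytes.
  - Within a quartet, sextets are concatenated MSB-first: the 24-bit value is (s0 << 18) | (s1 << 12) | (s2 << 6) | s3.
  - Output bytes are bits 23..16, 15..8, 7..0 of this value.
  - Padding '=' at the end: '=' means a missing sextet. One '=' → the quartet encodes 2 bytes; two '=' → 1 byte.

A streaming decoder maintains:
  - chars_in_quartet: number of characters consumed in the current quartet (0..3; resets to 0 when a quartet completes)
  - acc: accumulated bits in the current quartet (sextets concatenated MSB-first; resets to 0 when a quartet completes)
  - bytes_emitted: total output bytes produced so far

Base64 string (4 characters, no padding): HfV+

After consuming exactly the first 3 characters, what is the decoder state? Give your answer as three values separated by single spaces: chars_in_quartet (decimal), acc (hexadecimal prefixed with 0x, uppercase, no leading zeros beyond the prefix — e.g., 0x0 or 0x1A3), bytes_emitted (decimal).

Answer: 3 0x77D5 0

Derivation:
After char 0 ('H'=7): chars_in_quartet=1 acc=0x7 bytes_emitted=0
After char 1 ('f'=31): chars_in_quartet=2 acc=0x1DF bytes_emitted=0
After char 2 ('V'=21): chars_in_quartet=3 acc=0x77D5 bytes_emitted=0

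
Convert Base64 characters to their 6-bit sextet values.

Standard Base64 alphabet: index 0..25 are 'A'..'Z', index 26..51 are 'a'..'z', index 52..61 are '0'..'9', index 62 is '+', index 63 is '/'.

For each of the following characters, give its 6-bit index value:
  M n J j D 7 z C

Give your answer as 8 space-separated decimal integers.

Answer: 12 39 9 35 3 59 51 2

Derivation:
'M': A..Z range, ord('M') − ord('A') = 12
'n': a..z range, 26 + ord('n') − ord('a') = 39
'J': A..Z range, ord('J') − ord('A') = 9
'j': a..z range, 26 + ord('j') − ord('a') = 35
'D': A..Z range, ord('D') − ord('A') = 3
'7': 0..9 range, 52 + ord('7') − ord('0') = 59
'z': a..z range, 26 + ord('z') − ord('a') = 51
'C': A..Z range, ord('C') − ord('A') = 2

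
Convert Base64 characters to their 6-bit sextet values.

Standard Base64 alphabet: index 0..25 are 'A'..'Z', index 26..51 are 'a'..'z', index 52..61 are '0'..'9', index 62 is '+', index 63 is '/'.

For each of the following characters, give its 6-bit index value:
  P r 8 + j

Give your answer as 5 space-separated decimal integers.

'P': A..Z range, ord('P') − ord('A') = 15
'r': a..z range, 26 + ord('r') − ord('a') = 43
'8': 0..9 range, 52 + ord('8') − ord('0') = 60
'+': index 62
'j': a..z range, 26 + ord('j') − ord('a') = 35

Answer: 15 43 60 62 35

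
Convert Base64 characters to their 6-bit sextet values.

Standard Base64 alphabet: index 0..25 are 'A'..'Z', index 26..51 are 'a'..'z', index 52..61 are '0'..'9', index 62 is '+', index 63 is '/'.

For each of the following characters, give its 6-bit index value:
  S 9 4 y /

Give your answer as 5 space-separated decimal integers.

Answer: 18 61 56 50 63

Derivation:
'S': A..Z range, ord('S') − ord('A') = 18
'9': 0..9 range, 52 + ord('9') − ord('0') = 61
'4': 0..9 range, 52 + ord('4') − ord('0') = 56
'y': a..z range, 26 + ord('y') − ord('a') = 50
'/': index 63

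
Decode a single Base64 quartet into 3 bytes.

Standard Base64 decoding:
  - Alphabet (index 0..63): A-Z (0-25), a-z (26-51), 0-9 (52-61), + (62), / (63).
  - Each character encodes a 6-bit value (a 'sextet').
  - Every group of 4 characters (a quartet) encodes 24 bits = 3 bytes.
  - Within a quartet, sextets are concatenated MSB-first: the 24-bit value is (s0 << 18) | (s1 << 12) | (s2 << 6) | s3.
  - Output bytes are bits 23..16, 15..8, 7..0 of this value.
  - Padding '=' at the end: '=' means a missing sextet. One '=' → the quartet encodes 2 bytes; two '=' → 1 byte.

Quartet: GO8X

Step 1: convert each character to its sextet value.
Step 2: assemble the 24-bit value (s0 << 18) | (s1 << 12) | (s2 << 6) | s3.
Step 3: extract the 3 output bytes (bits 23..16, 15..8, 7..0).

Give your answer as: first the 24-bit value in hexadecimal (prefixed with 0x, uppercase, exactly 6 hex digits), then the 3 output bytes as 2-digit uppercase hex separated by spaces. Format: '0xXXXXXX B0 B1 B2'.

Sextets: G=6, O=14, 8=60, X=23
24-bit: (6<<18) | (14<<12) | (60<<6) | 23
      = 0x180000 | 0x00E000 | 0x000F00 | 0x000017
      = 0x18EF17
Bytes: (v>>16)&0xFF=18, (v>>8)&0xFF=EF, v&0xFF=17

Answer: 0x18EF17 18 EF 17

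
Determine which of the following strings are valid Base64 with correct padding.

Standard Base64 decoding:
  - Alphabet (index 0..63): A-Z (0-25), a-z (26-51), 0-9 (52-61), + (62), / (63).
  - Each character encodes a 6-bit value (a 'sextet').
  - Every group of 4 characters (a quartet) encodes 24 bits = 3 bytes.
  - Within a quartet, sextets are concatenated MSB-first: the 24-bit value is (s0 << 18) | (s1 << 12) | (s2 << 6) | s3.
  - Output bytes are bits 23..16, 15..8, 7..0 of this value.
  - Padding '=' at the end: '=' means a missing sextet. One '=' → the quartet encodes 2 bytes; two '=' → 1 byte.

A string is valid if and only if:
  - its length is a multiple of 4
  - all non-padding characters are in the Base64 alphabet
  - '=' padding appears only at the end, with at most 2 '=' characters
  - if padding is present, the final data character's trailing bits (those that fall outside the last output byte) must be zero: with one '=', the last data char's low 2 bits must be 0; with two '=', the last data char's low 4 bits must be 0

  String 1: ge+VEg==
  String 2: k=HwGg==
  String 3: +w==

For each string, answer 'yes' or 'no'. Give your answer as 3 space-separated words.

Answer: yes no yes

Derivation:
String 1: 'ge+VEg==' → valid
String 2: 'k=HwGg==' → invalid (bad char(s): ['=']; '=' in middle)
String 3: '+w==' → valid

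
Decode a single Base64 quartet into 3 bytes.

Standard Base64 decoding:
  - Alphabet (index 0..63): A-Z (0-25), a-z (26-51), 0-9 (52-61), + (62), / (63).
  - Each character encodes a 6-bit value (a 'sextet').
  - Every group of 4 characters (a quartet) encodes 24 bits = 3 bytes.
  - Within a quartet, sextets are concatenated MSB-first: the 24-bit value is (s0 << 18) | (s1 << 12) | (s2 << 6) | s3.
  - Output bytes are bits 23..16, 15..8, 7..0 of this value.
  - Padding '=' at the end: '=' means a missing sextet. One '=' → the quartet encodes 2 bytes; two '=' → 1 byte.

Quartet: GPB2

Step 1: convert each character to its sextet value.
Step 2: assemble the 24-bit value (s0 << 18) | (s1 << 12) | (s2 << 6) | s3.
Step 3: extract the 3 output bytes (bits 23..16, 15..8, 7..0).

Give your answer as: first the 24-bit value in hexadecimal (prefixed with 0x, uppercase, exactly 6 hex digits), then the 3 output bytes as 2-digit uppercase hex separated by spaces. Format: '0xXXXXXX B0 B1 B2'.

Answer: 0x18F076 18 F0 76

Derivation:
Sextets: G=6, P=15, B=1, 2=54
24-bit: (6<<18) | (15<<12) | (1<<6) | 54
      = 0x180000 | 0x00F000 | 0x000040 | 0x000036
      = 0x18F076
Bytes: (v>>16)&0xFF=18, (v>>8)&0xFF=F0, v&0xFF=76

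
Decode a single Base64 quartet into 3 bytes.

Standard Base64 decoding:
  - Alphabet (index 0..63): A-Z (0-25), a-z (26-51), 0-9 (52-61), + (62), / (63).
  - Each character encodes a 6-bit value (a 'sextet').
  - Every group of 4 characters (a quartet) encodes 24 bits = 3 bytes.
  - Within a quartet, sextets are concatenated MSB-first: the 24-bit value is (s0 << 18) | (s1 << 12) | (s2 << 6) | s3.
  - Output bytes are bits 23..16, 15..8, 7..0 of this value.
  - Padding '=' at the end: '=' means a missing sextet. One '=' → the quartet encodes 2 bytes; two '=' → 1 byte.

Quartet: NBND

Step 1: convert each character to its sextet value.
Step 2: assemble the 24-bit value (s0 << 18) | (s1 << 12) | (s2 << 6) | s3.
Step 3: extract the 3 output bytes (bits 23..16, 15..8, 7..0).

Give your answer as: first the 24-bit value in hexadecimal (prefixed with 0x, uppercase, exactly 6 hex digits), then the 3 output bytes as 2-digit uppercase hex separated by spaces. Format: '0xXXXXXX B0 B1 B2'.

Answer: 0x341343 34 13 43

Derivation:
Sextets: N=13, B=1, N=13, D=3
24-bit: (13<<18) | (1<<12) | (13<<6) | 3
      = 0x340000 | 0x001000 | 0x000340 | 0x000003
      = 0x341343
Bytes: (v>>16)&0xFF=34, (v>>8)&0xFF=13, v&0xFF=43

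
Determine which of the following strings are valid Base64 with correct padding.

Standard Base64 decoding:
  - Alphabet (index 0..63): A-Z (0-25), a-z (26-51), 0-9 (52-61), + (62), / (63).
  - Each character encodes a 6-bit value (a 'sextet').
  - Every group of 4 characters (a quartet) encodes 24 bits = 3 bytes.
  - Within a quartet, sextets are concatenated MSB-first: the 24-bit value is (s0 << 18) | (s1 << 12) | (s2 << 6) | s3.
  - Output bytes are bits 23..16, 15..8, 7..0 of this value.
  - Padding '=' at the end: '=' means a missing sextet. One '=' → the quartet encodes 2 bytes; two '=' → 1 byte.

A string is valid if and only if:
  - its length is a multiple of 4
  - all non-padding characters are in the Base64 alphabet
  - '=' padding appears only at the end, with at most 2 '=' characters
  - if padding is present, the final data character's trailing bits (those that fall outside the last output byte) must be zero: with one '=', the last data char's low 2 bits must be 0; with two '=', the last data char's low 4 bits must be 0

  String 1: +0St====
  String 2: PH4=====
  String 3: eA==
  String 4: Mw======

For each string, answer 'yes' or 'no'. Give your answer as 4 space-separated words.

Answer: no no yes no

Derivation:
String 1: '+0St====' → invalid (4 pad chars (max 2))
String 2: 'PH4=====' → invalid (5 pad chars (max 2))
String 3: 'eA==' → valid
String 4: 'Mw======' → invalid (6 pad chars (max 2))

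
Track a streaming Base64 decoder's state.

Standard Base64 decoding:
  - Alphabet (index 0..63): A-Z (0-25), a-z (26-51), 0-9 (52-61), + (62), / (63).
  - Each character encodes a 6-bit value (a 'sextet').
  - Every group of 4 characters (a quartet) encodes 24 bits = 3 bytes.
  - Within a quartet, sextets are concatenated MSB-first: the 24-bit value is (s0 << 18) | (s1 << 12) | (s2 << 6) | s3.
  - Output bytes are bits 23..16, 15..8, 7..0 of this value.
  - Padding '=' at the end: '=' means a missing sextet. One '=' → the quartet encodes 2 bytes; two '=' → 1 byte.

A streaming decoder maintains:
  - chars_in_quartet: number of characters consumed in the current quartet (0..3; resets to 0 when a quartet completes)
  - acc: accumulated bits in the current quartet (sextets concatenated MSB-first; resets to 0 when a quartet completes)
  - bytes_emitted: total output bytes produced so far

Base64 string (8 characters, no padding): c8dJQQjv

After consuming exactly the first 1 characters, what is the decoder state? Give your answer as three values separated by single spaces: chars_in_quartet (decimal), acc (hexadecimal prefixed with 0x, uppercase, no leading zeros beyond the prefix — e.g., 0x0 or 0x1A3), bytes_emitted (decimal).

After char 0 ('c'=28): chars_in_quartet=1 acc=0x1C bytes_emitted=0

Answer: 1 0x1C 0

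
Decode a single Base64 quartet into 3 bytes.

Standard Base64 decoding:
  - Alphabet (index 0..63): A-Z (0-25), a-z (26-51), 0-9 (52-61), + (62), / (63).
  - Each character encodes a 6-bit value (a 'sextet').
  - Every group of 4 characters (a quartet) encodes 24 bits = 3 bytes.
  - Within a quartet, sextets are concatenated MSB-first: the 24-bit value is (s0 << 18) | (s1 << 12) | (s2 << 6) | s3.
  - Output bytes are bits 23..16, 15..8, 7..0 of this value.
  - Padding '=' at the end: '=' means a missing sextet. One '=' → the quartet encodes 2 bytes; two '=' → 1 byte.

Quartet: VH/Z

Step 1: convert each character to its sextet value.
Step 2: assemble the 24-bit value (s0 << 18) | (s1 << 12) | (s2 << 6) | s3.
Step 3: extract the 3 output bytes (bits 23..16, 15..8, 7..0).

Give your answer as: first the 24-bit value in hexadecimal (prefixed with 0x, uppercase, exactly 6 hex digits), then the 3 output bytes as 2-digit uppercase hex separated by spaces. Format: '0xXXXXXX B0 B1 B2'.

Sextets: V=21, H=7, /=63, Z=25
24-bit: (21<<18) | (7<<12) | (63<<6) | 25
      = 0x540000 | 0x007000 | 0x000FC0 | 0x000019
      = 0x547FD9
Bytes: (v>>16)&0xFF=54, (v>>8)&0xFF=7F, v&0xFF=D9

Answer: 0x547FD9 54 7F D9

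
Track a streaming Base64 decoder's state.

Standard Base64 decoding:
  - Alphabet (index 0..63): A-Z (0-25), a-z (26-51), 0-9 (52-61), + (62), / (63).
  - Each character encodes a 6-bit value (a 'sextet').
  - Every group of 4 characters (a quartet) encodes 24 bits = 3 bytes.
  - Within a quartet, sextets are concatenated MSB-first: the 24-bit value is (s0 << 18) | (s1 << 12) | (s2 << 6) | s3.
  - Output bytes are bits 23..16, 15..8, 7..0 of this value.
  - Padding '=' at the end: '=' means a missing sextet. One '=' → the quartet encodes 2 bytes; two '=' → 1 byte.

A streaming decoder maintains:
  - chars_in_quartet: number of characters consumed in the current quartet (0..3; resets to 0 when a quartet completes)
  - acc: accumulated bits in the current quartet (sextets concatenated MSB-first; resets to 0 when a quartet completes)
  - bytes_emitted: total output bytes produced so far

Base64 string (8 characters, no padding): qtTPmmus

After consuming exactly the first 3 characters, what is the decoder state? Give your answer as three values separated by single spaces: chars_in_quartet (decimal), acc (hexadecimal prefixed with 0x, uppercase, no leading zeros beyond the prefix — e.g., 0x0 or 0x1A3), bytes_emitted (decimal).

Answer: 3 0x2AB53 0

Derivation:
After char 0 ('q'=42): chars_in_quartet=1 acc=0x2A bytes_emitted=0
After char 1 ('t'=45): chars_in_quartet=2 acc=0xAAD bytes_emitted=0
After char 2 ('T'=19): chars_in_quartet=3 acc=0x2AB53 bytes_emitted=0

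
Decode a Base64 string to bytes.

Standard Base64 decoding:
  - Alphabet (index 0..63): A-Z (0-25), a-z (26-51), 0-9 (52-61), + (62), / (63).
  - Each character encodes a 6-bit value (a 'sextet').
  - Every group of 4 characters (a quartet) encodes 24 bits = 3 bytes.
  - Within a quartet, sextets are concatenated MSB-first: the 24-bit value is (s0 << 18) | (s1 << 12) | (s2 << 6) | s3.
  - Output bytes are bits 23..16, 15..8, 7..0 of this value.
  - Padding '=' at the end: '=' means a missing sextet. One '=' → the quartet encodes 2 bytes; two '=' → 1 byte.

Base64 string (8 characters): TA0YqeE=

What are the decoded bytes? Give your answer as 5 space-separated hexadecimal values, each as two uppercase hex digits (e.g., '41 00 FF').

After char 0 ('T'=19): chars_in_quartet=1 acc=0x13 bytes_emitted=0
After char 1 ('A'=0): chars_in_quartet=2 acc=0x4C0 bytes_emitted=0
After char 2 ('0'=52): chars_in_quartet=3 acc=0x13034 bytes_emitted=0
After char 3 ('Y'=24): chars_in_quartet=4 acc=0x4C0D18 -> emit 4C 0D 18, reset; bytes_emitted=3
After char 4 ('q'=42): chars_in_quartet=1 acc=0x2A bytes_emitted=3
After char 5 ('e'=30): chars_in_quartet=2 acc=0xA9E bytes_emitted=3
After char 6 ('E'=4): chars_in_quartet=3 acc=0x2A784 bytes_emitted=3
Padding '=': partial quartet acc=0x2A784 -> emit A9 E1; bytes_emitted=5

Answer: 4C 0D 18 A9 E1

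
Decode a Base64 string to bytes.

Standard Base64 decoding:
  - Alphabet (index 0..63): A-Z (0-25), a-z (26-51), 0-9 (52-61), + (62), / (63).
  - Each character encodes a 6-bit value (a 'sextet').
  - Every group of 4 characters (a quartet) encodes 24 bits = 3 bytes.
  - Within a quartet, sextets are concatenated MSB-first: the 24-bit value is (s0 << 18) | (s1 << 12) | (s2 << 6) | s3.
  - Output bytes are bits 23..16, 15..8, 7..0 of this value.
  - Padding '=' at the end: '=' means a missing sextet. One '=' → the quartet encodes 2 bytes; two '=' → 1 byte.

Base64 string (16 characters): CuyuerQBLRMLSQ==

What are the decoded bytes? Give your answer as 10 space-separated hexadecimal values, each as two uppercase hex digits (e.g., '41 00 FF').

After char 0 ('C'=2): chars_in_quartet=1 acc=0x2 bytes_emitted=0
After char 1 ('u'=46): chars_in_quartet=2 acc=0xAE bytes_emitted=0
After char 2 ('y'=50): chars_in_quartet=3 acc=0x2BB2 bytes_emitted=0
After char 3 ('u'=46): chars_in_quartet=4 acc=0xAECAE -> emit 0A EC AE, reset; bytes_emitted=3
After char 4 ('e'=30): chars_in_quartet=1 acc=0x1E bytes_emitted=3
After char 5 ('r'=43): chars_in_quartet=2 acc=0x7AB bytes_emitted=3
After char 6 ('Q'=16): chars_in_quartet=3 acc=0x1EAD0 bytes_emitted=3
After char 7 ('B'=1): chars_in_quartet=4 acc=0x7AB401 -> emit 7A B4 01, reset; bytes_emitted=6
After char 8 ('L'=11): chars_in_quartet=1 acc=0xB bytes_emitted=6
After char 9 ('R'=17): chars_in_quartet=2 acc=0x2D1 bytes_emitted=6
After char 10 ('M'=12): chars_in_quartet=3 acc=0xB44C bytes_emitted=6
After char 11 ('L'=11): chars_in_quartet=4 acc=0x2D130B -> emit 2D 13 0B, reset; bytes_emitted=9
After char 12 ('S'=18): chars_in_quartet=1 acc=0x12 bytes_emitted=9
After char 13 ('Q'=16): chars_in_quartet=2 acc=0x490 bytes_emitted=9
Padding '==': partial quartet acc=0x490 -> emit 49; bytes_emitted=10

Answer: 0A EC AE 7A B4 01 2D 13 0B 49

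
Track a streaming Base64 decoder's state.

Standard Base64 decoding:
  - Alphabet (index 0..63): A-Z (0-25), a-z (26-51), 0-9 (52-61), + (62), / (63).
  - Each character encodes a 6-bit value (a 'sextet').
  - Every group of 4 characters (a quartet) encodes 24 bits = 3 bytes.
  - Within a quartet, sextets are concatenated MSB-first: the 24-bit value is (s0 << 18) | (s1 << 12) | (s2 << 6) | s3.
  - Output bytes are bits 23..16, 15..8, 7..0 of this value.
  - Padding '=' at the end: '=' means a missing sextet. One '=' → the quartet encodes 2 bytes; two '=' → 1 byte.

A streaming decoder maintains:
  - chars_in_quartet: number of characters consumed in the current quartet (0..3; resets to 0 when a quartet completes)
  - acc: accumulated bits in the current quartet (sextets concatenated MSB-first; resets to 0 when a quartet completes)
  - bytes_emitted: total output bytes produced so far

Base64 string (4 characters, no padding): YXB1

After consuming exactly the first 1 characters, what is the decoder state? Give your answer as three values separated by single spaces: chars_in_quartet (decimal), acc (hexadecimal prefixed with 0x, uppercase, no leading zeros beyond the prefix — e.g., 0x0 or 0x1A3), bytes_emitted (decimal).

After char 0 ('Y'=24): chars_in_quartet=1 acc=0x18 bytes_emitted=0

Answer: 1 0x18 0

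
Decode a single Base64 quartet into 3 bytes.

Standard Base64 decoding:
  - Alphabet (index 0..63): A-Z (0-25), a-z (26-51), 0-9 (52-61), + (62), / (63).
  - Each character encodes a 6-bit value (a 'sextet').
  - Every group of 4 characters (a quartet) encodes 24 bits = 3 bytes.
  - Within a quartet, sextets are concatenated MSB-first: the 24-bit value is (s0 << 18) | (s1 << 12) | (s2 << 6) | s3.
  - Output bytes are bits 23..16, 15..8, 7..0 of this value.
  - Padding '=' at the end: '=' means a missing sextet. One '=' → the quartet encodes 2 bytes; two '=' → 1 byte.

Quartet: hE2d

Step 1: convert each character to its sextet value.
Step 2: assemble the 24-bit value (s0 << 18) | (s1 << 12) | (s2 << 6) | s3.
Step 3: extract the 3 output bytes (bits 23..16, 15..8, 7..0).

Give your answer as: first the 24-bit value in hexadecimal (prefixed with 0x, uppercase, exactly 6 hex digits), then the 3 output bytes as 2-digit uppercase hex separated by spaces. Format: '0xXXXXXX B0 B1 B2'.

Answer: 0x844D9D 84 4D 9D

Derivation:
Sextets: h=33, E=4, 2=54, d=29
24-bit: (33<<18) | (4<<12) | (54<<6) | 29
      = 0x840000 | 0x004000 | 0x000D80 | 0x00001D
      = 0x844D9D
Bytes: (v>>16)&0xFF=84, (v>>8)&0xFF=4D, v&0xFF=9D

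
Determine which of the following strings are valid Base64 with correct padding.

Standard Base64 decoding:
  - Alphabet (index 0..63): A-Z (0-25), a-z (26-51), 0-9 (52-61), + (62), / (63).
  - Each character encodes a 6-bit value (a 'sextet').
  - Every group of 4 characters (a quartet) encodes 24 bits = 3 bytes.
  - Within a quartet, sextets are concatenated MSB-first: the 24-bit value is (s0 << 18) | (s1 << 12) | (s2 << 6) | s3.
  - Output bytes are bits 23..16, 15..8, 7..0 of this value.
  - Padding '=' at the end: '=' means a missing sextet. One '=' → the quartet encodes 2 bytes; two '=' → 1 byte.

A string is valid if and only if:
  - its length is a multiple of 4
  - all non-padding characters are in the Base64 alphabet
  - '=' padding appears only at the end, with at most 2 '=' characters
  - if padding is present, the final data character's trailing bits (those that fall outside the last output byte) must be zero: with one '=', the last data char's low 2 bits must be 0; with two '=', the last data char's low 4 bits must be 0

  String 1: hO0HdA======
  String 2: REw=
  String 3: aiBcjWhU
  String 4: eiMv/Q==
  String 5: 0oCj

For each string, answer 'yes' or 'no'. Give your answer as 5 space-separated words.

String 1: 'hO0HdA======' → invalid (6 pad chars (max 2))
String 2: 'REw=' → valid
String 3: 'aiBcjWhU' → valid
String 4: 'eiMv/Q==' → valid
String 5: '0oCj' → valid

Answer: no yes yes yes yes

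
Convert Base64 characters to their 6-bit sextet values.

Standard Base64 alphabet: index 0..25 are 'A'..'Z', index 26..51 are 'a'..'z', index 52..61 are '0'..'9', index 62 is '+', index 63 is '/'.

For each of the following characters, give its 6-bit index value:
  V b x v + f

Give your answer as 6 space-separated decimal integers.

Answer: 21 27 49 47 62 31

Derivation:
'V': A..Z range, ord('V') − ord('A') = 21
'b': a..z range, 26 + ord('b') − ord('a') = 27
'x': a..z range, 26 + ord('x') − ord('a') = 49
'v': a..z range, 26 + ord('v') − ord('a') = 47
'+': index 62
'f': a..z range, 26 + ord('f') − ord('a') = 31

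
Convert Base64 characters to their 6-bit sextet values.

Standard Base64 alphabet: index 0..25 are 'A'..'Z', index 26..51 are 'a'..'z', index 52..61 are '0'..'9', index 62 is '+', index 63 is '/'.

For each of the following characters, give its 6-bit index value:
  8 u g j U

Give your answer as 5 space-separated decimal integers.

'8': 0..9 range, 52 + ord('8') − ord('0') = 60
'u': a..z range, 26 + ord('u') − ord('a') = 46
'g': a..z range, 26 + ord('g') − ord('a') = 32
'j': a..z range, 26 + ord('j') − ord('a') = 35
'U': A..Z range, ord('U') − ord('A') = 20

Answer: 60 46 32 35 20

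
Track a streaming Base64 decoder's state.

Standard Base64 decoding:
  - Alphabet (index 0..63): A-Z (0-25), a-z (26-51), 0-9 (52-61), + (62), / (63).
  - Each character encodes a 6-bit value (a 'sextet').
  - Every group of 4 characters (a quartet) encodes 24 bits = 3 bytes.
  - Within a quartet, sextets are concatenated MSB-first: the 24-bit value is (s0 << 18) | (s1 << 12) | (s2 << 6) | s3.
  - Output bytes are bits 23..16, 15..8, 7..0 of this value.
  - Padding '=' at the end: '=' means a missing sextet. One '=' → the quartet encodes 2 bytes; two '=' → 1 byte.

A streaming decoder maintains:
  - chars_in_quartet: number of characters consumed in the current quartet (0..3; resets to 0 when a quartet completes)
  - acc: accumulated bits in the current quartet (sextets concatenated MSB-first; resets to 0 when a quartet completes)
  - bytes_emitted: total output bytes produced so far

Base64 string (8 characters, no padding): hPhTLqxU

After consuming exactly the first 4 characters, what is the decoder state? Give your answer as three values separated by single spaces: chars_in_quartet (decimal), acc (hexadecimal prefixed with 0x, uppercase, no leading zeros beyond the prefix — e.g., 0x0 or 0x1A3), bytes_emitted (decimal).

Answer: 0 0x0 3

Derivation:
After char 0 ('h'=33): chars_in_quartet=1 acc=0x21 bytes_emitted=0
After char 1 ('P'=15): chars_in_quartet=2 acc=0x84F bytes_emitted=0
After char 2 ('h'=33): chars_in_quartet=3 acc=0x213E1 bytes_emitted=0
After char 3 ('T'=19): chars_in_quartet=4 acc=0x84F853 -> emit 84 F8 53, reset; bytes_emitted=3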